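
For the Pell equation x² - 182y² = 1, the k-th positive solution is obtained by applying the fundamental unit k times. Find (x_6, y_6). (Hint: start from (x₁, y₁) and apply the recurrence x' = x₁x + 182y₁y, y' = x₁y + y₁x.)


Step 1: Find the fundamental solution (x₁, y₁) of x² - 182y² = 1.
  Expand √182 as a continued fraction. a₀ = ⌊√182⌋ = 13; iterate m_{k+1} = d_k·a_k − m_k, d_{k+1} = (182 − m_{k+1}²)/d_k, a_{k+1} = ⌊(a₀ + m_{k+1})/d_{k+1}⌋ (starting m₀ = 0, d₀ = 1), with convergents p_k = a_k·p_{k-1} + p_{k-2}, q_k = a_k·q_{k-1} + q_{k-2} (p₋₁ = 1, q₋₁ = 0):
  k = 0: a₀ = 13; p₀/q₀ = 13/1; p₀² − 182·q₀² = 169 − 182 = -13.
  k = 1: m = 13, d = 13, a = ⌊(13 + 13)/13⌋ = 2; p/q = (2·13 + 1)/(2·1 + 0) = 27/2; p² − 182·q² = 729 − 728 = 1.
  The first convergent with p² − 182·q² = 1 gives the fundamental solution (x₁, y₁) = (27, 2).
Step 2: Apply the recurrence (x_{n+1}, y_{n+1}) = (x₁x_n + 182y₁y_n, x₁y_n + y₁x_n) repeatedly.
  From (x_1, y_1) = (27, 2): x_2 = 27·27 + 182·2·2 = 1457; y_2 = 27·2 + 2·27 = 108.
  From (x_2, y_2) = (1457, 108): x_3 = 27·1457 + 182·2·108 = 78651; y_3 = 27·108 + 2·1457 = 5830.
  From (x_3, y_3) = (78651, 5830): x_4 = 27·78651 + 182·2·5830 = 4245697; y_4 = 27·5830 + 2·78651 = 314712.
  From (x_4, y_4) = (4245697, 314712): x_5 = 27·4245697 + 182·2·314712 = 229188987; y_5 = 27·314712 + 2·4245697 = 16988618.
  From (x_5, y_5) = (229188987, 16988618): x_6 = 27·229188987 + 182·2·16988618 = 12371959601; y_6 = 27·16988618 + 2·229188987 = 917070660.
Step 3: Verify x_6² - 182·y_6² = 153065384368776079201 - 153065384368776079200 = 1 (should be 1). ✓

(x_1, y_1) = (27, 2); (x_6, y_6) = (12371959601, 917070660).


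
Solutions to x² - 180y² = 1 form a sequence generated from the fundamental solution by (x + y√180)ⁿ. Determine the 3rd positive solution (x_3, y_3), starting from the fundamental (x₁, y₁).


Step 1: Find the fundamental solution (x₁, y₁) of x² - 180y² = 1.
  Expand √180 as a continued fraction. a₀ = ⌊√180⌋ = 13; iterate m_{k+1} = d_k·a_k − m_k, d_{k+1} = (180 − m_{k+1}²)/d_k, a_{k+1} = ⌊(a₀ + m_{k+1})/d_{k+1}⌋ (starting m₀ = 0, d₀ = 1), with convergents p_k = a_k·p_{k-1} + p_{k-2}, q_k = a_k·q_{k-1} + q_{k-2} (p₋₁ = 1, q₋₁ = 0):
  k = 0: a₀ = 13; p₀/q₀ = 13/1; p₀² − 180·q₀² = 169 − 180 = -11.
  k = 1: m = 13, d = 11, a = ⌊(13 + 13)/11⌋ = 2; p/q = (2·13 + 1)/(2·1 + 0) = 27/2; p² − 180·q² = 729 − 720 = 9.
  k = 2: m = 9, d = 9, a = ⌊(13 + 9)/9⌋ = 2; p/q = (2·27 + 13)/(2·2 + 1) = 67/5; p² − 180·q² = 4489 − 4500 = -11.
  k = 3: m = 9, d = 11, a = ⌊(13 + 9)/11⌋ = 2; p/q = (2·67 + 27)/(2·5 + 2) = 161/12; p² − 180·q² = 25921 − 25920 = 1.
  The first convergent with p² − 180·q² = 1 gives the fundamental solution (x₁, y₁) = (161, 12).
Step 2: Apply the recurrence (x_{n+1}, y_{n+1}) = (x₁x_n + 180y₁y_n, x₁y_n + y₁x_n) repeatedly.
  From (x_1, y_1) = (161, 12): x_2 = 161·161 + 180·12·12 = 51841; y_2 = 161·12 + 12·161 = 3864.
  From (x_2, y_2) = (51841, 3864): x_3 = 161·51841 + 180·12·3864 = 16692641; y_3 = 161·3864 + 12·51841 = 1244196.
Step 3: Verify x_3² - 180·y_3² = 278644263554881 - 278644263554880 = 1 (should be 1). ✓

(x_1, y_1) = (161, 12); (x_3, y_3) = (16692641, 1244196).


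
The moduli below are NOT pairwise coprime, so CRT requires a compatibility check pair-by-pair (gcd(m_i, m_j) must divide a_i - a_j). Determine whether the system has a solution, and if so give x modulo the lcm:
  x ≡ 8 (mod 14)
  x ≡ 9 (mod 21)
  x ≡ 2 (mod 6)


Moduli 14, 21, 6 are not pairwise coprime, so CRT works modulo lcm(m_i) when all pairwise compatibility conditions hold.
Pairwise compatibility: gcd(m_i, m_j) must divide a_i - a_j for every pair.
Merge one congruence at a time:
  Start: x ≡ 8 (mod 14).
  Combine with x ≡ 9 (mod 21): gcd(14, 21) = 7, and 9 - 8 = 1 is NOT divisible by 7.
    ⇒ system is inconsistent (no integer solution).

No solution (the system is inconsistent).


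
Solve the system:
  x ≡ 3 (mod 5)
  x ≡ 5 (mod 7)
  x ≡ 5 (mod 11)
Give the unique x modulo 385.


Moduli 5, 7, 11 are pairwise coprime; by CRT there is a unique solution modulo M = 5 · 7 · 11 = 385.
Solve pairwise, accumulating the modulus:
  Start with x ≡ 3 (mod 5).
  Combine with x ≡ 5 (mod 7): since gcd(5, 7) = 1, we get a unique residue mod 35.
    Write x = 3 + 5·t and substitute into x ≡ 5 (mod 7): 5·t ≡ 5 − 3 = 2 (mod 7).
    The inverse of 5 mod 7 is 3 (since 5·3 = 15 = 2·7 + 1), so t ≡ 3·2 = 6 ≡ 6 (mod 7).
    Then x = 3 + 5·6 = 33, valid modulo lcm(5, 7) = 35: x ≡ 33 (mod 35).
  Combine with x ≡ 5 (mod 11): since gcd(35, 11) = 1, we get a unique residue mod 385.
    Write x = 33 + 35·t and substitute into x ≡ 5 (mod 11): 35·t ≡ 5 − 33 = -28 (mod 11).
    Reduce coefficients mod 11: 2·t ≡ 5 (mod 11).
    The inverse of 2 mod 11 is 6 (since 2·6 = 12 = 1·11 + 1), so t ≡ 6·5 = 30 ≡ 8 (mod 11).
    Then x = 33 + 35·8 = 313, valid modulo lcm(35, 11) = 385: x ≡ 313 (mod 385).
Verify: 313 mod 5 = 3 ✓, 313 mod 7 = 5 ✓, 313 mod 11 = 5 ✓.

x ≡ 313 (mod 385).


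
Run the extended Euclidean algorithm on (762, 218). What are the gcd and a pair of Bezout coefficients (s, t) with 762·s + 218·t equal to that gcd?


Euclidean algorithm on (762, 218) — divide until remainder is 0:
  762 = 3 · 218 + 108
  218 = 2 · 108 + 2
  108 = 54 · 2 + 0
gcd(762, 218) = 2.
Track Bezout coefficients alongside the remainders: start with r₀ = 762 = a·1 + b·0 (s = 1, t = 0) and r₁ = 218 = a·0 + b·1 (s = 0, t = 1); each new remainder r_{k+1} = r_{k-1} − q_k·r_k inherits s_{k+1} = s_{k-1} − q_k·s_k, t_{k+1} = t_{k-1} − q_k·t_k, so r_k = a·s_k + b·t_k at every step:
  q = 3: r = 108, s = 1 − 3·0 = 1, t = 0 − 3·1 = -3  (check: 762·1 + 218·(-3) = 108)
  q = 2: r = 2, s = 0 − 2·1 = -2, t = 1 − 2·(-3) = 7  (check: 762·(-2) + 218·7 = 2)
The row with r = 2 (the gcd) gives the Bezout coefficients s = -2, t = 7.
Result: 762 · (-2) + 218 · (7) = 2.

gcd(762, 218) = 2; s = -2, t = 7 (check: 762·(-2) + 218·7 = 2).


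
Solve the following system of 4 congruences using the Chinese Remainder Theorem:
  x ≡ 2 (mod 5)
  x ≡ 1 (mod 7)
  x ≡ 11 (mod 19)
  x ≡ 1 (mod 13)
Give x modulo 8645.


Product of moduli M = 5 · 7 · 19 · 13 = 8645.
Merge one congruence at a time:
  Start: x ≡ 2 (mod 5).
  Combine with x ≡ 1 (mod 7); new modulus lcm = 35.
    Write x = 2 + 5·t and substitute into x ≡ 1 (mod 7): 5·t ≡ 1 − 2 = -1 (mod 7).
    Reduce coefficients mod 7: 5·t ≡ 6 (mod 7).
    The inverse of 5 mod 7 is 3 (since 5·3 = 15 = 2·7 + 1), so t ≡ 3·6 = 18 ≡ 4 (mod 7).
    Then x = 2 + 5·4 = 22, valid modulo lcm(5, 7) = 35: x ≡ 22 (mod 35).
  Combine with x ≡ 11 (mod 19); new modulus lcm = 665.
    Write x = 22 + 35·t and substitute into x ≡ 11 (mod 19): 35·t ≡ 11 − 22 = -11 (mod 19).
    Reduce coefficients mod 19: 16·t ≡ 8 (mod 19).
    The inverse of 16 mod 19 is 6 (since 16·6 = 96 = 5·19 + 1), so t ≡ 6·8 = 48 ≡ 10 (mod 19).
    Then x = 22 + 35·10 = 372, valid modulo lcm(35, 19) = 665: x ≡ 372 (mod 665).
  Combine with x ≡ 1 (mod 13); new modulus lcm = 8645.
    Write x = 372 + 665·t and substitute into x ≡ 1 (mod 13): 665·t ≡ 1 − 372 = -371 (mod 13).
    Reduce coefficients mod 13: 2·t ≡ 6 (mod 13).
    The inverse of 2 mod 13 is 7 (since 2·7 = 14 = 1·13 + 1), so t ≡ 7·6 = 42 ≡ 3 (mod 13).
    Then x = 372 + 665·3 = 2367, valid modulo lcm(665, 13) = 8645: x ≡ 2367 (mod 8645).
Verify against each original: 2367 mod 5 = 2, 2367 mod 7 = 1, 2367 mod 19 = 11, 2367 mod 13 = 1.

x ≡ 2367 (mod 8645).


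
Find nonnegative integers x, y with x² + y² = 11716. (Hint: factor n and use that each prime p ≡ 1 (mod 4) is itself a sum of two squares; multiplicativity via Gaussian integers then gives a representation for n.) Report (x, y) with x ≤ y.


Step 1: Factor n = 11716 = 2^2 · 29 · 101.
Step 2: Check the mod-4 condition on each prime factor: 2 = 2 (special); 29 ≡ 1 (mod 4), exponent 1; 101 ≡ 1 (mod 4), exponent 1.
All primes ≡ 3 (mod 4) appear to even exponent (or don't appear), so by the two-squares theorem n IS expressible as a sum of two squares.
Step 3: Build a representation. Group n = k² · m with k = 2 and m = 29 · 101 = 2929 (a product of primes ≡ 1 (mod 4)); a representation of m scales to one of n via (k·x)² + (k·y)² = k²(x² + y²). Each prime p ≡ 1 (mod 4) is itself a sum of two squares; find a² by testing p − a² for a perfect square:
  29: 29 − 1² = 28, 29 − 2² = 25 = 5² ⇒ 29 = 2² + 5².
  101: 101 − 1² = 100 = 10² ⇒ 101 = 1² + 10².
  Combine using the Brahmagupta–Fibonacci identity (a² + b²)(c² + d²) = (ac − bd)² + (ad + bc)² = (ac + bd)² + (ad − bc)²:
  29 · 101 = 2929: from (2² + 5²)(1² + 10²), take (2·1 − 5·10, 2·10 + 5·1) = (2 − 50, 20 + 5) = (-48, 25); dropping signs (only squares matter) gives (48, 25); check 48² + 25² = 2304 + 625 = 2929 ✓.
  Scale by k = 2: (2·48, 2·25) = (96, 50).
Step 4: Order so x ≤ y and verify: 50² + 96² = 2500 + 9216 = 11716 = n. ✓

n = 11716 = 50² + 96² (one valid representation with x ≤ y).


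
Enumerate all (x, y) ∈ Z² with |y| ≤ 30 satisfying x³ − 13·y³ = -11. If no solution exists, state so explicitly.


The equation is x³ - 13y³ = -11. For fixed y, x³ = 13·y³ − 11, so a solution requires the RHS to be a perfect cube.
Strategy: iterate y from -30 to 30, compute RHS = 13·y³ − 11, and check whether it is a (positive or negative) perfect cube.
Check small values of y:
  y = 0: RHS = -11 is not a perfect cube.
  y = 1: RHS = 2 is not a perfect cube.
  y = -1: RHS = -24 is not a perfect cube.
  y = 2: RHS = 93 is not a perfect cube.
  y = -2: RHS = -115 is not a perfect cube.
  y = 3: RHS = 340 is not a perfect cube.
  y = -3: RHS = -362 is not a perfect cube.
Continuing the search up to |y| = 30 finds no solutions either.
No (x, y) in the scanned range satisfies the equation.

No integer solutions with |y| ≤ 30.


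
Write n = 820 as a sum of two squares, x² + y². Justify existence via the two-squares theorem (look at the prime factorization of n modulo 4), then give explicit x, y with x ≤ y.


Step 1: Factor n = 820 = 2^2 · 5 · 41.
Step 2: Check the mod-4 condition on each prime factor: 2 = 2 (special); 5 ≡ 1 (mod 4), exponent 1; 41 ≡ 1 (mod 4), exponent 1.
All primes ≡ 3 (mod 4) appear to even exponent (or don't appear), so by the two-squares theorem n IS expressible as a sum of two squares.
Step 3: Build a representation. Group n = k² · m with k = 2 and m = 5 · 41 = 205 (a product of primes ≡ 1 (mod 4)); a representation of m scales to one of n via (k·x)² + (k·y)² = k²(x² + y²). Each prime p ≡ 1 (mod 4) is itself a sum of two squares; find a² by testing p − a² for a perfect square:
  5: 5 − 1² = 4 = 2² ⇒ 5 = 1² + 2².
  41: 41 − 1² = 40, 41 − 2² = 37, 41 − 3² = 32, 41 − 4² = 25 = 5² ⇒ 41 = 4² + 5².
  Combine using the Brahmagupta–Fibonacci identity (a² + b²)(c² + d²) = (ac − bd)² + (ad + bc)² = (ac + bd)² + (ad − bc)²:
  5 · 41 = 205: from (1² + 2²)(4² + 5²), take (1·4 − 2·5, 1·5 + 2·4) = (4 − 10, 5 + 8) = (-6, 13); dropping signs (only squares matter) gives (6, 13); check 6² + 13² = 36 + 169 = 205 ✓.
  Scale by k = 2: (2·6, 2·13) = (12, 26).
Step 4: Order so x ≤ y and verify: 12² + 26² = 144 + 676 = 820 = n. ✓

n = 820 = 12² + 26² (one valid representation with x ≤ y).


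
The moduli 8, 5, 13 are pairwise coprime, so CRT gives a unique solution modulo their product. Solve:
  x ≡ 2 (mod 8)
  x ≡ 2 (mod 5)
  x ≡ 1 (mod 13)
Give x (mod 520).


Moduli 8, 5, 13 are pairwise coprime; by CRT there is a unique solution modulo M = 8 · 5 · 13 = 520.
Solve pairwise, accumulating the modulus:
  Start with x ≡ 2 (mod 8).
  Combine with x ≡ 2 (mod 5): since gcd(8, 5) = 1, we get a unique residue mod 40.
    Write x = 2 + 8·t and substitute into x ≡ 2 (mod 5): 8·t ≡ 2 − 2 = 0 (mod 5).
    Reduce coefficients mod 5: 3·t ≡ 0 (mod 5).
    The inverse of 3 mod 5 is 2 (since 3·2 = 6 = 1·5 + 1), so t ≡ 2·0 = 0 ≡ 0 (mod 5).
    Then x = 2 + 8·0 = 2, valid modulo lcm(8, 5) = 40: x ≡ 2 (mod 40).
  Combine with x ≡ 1 (mod 13): since gcd(40, 13) = 1, we get a unique residue mod 520.
    Write x = 2 + 40·t and substitute into x ≡ 1 (mod 13): 40·t ≡ 1 − 2 = -1 (mod 13).
    Reduce coefficients mod 13: 1·t ≡ 12 (mod 13).
    So t ≡ 12 (mod 13).
    Then x = 2 + 40·12 = 482, valid modulo lcm(40, 13) = 520: x ≡ 482 (mod 520).
Verify: 482 mod 8 = 2 ✓, 482 mod 5 = 2 ✓, 482 mod 13 = 1 ✓.

x ≡ 482 (mod 520).


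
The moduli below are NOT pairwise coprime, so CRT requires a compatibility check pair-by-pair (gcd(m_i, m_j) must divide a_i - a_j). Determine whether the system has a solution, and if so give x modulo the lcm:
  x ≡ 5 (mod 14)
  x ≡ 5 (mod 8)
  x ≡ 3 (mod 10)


Moduli 14, 8, 10 are not pairwise coprime, so CRT works modulo lcm(m_i) when all pairwise compatibility conditions hold.
Pairwise compatibility: gcd(m_i, m_j) must divide a_i - a_j for every pair.
Merge one congruence at a time:
  Start: x ≡ 5 (mod 14).
  Combine with x ≡ 5 (mod 8): gcd(14, 8) = 2; 5 - 5 = 0, which IS divisible by 2, so compatible.
    Write x = 5 + 14·t and substitute into x ≡ 5 (mod 8): 14·t ≡ 5 − 5 = 0 (mod 8).
    Divide the congruence (and modulus) by g = 2: 7·t ≡ 0 (mod 4).
    Reduce coefficients mod 4: 3·t ≡ 0 (mod 4).
    The inverse of 3 mod 4 is 3 (since 3·3 = 9 = 2·4 + 1), so t ≡ 3·0 = 0 ≡ 0 (mod 4).
    Then x = 5 + 14·0 = 5, valid modulo lcm(14, 8) = 56: x ≡ 5 (mod 56).
  Combine with x ≡ 3 (mod 10): gcd(56, 10) = 2; 3 - 5 = -2, which IS divisible by 2, so compatible.
    Write x = 5 + 56·t and substitute into x ≡ 3 (mod 10): 56·t ≡ 3 − 5 = -2 (mod 10).
    Divide the congruence (and modulus) by g = 2: 28·t ≡ -1 (mod 5).
    Reduce coefficients mod 5: 3·t ≡ 4 (mod 5).
    The inverse of 3 mod 5 is 2 (since 3·2 = 6 = 1·5 + 1), so t ≡ 2·4 = 8 ≡ 3 (mod 5).
    Then x = 5 + 56·3 = 173, valid modulo lcm(56, 10) = 280: x ≡ 173 (mod 280).
Verify: 173 mod 14 = 5, 173 mod 8 = 5, 173 mod 10 = 3.

x ≡ 173 (mod 280).


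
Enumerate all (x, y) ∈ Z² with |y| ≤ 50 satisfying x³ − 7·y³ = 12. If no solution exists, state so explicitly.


The equation is x³ - 7y³ = 12. For fixed y, x³ = 7·y³ + 12, so a solution requires the RHS to be a perfect cube.
Strategy: iterate y from -50 to 50, compute RHS = 7·y³ + 12, and check whether it is a (positive or negative) perfect cube.
Check small values of y:
  y = 0: RHS = 12 is not a perfect cube.
  y = 1: RHS = 19 is not a perfect cube.
  y = -1: RHS = 5 is not a perfect cube.
  y = 2: RHS = 68 is not a perfect cube.
  y = -2: RHS = -44 is not a perfect cube.
  y = 3: RHS = 201 is not a perfect cube.
  y = -3: RHS = -177 is not a perfect cube.
Continuing the search up to |y| = 50 finds no solutions either.
No (x, y) in the scanned range satisfies the equation.

No integer solutions with |y| ≤ 50.


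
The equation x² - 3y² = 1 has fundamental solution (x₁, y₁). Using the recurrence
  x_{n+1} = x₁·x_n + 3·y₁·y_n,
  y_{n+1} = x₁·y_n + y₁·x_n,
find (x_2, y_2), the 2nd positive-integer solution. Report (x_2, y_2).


Step 1: Find the fundamental solution (x₁, y₁) of x² - 3y² = 1.
  Expand √3 as a continued fraction. a₀ = ⌊√3⌋ = 1; iterate m_{k+1} = d_k·a_k − m_k, d_{k+1} = (3 − m_{k+1}²)/d_k, a_{k+1} = ⌊(a₀ + m_{k+1})/d_{k+1}⌋ (starting m₀ = 0, d₀ = 1), with convergents p_k = a_k·p_{k-1} + p_{k-2}, q_k = a_k·q_{k-1} + q_{k-2} (p₋₁ = 1, q₋₁ = 0):
  k = 0: a₀ = 1; p₀/q₀ = 1/1; p₀² − 3·q₀² = 1 − 3 = -2.
  k = 1: m = 1, d = 2, a = ⌊(1 + 1)/2⌋ = 1; p/q = (1·1 + 1)/(1·1 + 0) = 2/1; p² − 3·q² = 4 − 3 = 1.
  The first convergent with p² − 3·q² = 1 gives the fundamental solution (x₁, y₁) = (2, 1).
Step 2: Apply the recurrence (x_{n+1}, y_{n+1}) = (x₁x_n + 3y₁y_n, x₁y_n + y₁x_n) repeatedly.
  From (x_1, y_1) = (2, 1): x_2 = 2·2 + 3·1·1 = 7; y_2 = 2·1 + 1·2 = 4.
Step 3: Verify x_2² - 3·y_2² = 49 - 48 = 1 (should be 1). ✓

(x_1, y_1) = (2, 1); (x_2, y_2) = (7, 4).


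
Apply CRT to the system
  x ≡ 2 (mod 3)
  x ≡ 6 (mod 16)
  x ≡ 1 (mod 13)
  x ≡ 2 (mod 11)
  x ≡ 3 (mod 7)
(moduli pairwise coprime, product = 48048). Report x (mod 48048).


Product of moduli M = 3 · 16 · 13 · 11 · 7 = 48048.
Merge one congruence at a time:
  Start: x ≡ 2 (mod 3).
  Combine with x ≡ 6 (mod 16); new modulus lcm = 48.
    Write x = 2 + 3·t and substitute into x ≡ 6 (mod 16): 3·t ≡ 6 − 2 = 4 (mod 16).
    The inverse of 3 mod 16 is 11 (since 3·11 = 33 = 2·16 + 1), so t ≡ 11·4 = 44 ≡ 12 (mod 16).
    Then x = 2 + 3·12 = 38, valid modulo lcm(3, 16) = 48: x ≡ 38 (mod 48).
  Combine with x ≡ 1 (mod 13); new modulus lcm = 624.
    Write x = 38 + 48·t and substitute into x ≡ 1 (mod 13): 48·t ≡ 1 − 38 = -37 (mod 13).
    Reduce coefficients mod 13: 9·t ≡ 2 (mod 13).
    The inverse of 9 mod 13 is 3 (since 9·3 = 27 = 2·13 + 1), so t ≡ 3·2 = 6 ≡ 6 (mod 13).
    Then x = 38 + 48·6 = 326, valid modulo lcm(48, 13) = 624: x ≡ 326 (mod 624).
  Combine with x ≡ 2 (mod 11); new modulus lcm = 6864.
    Write x = 326 + 624·t and substitute into x ≡ 2 (mod 11): 624·t ≡ 2 − 326 = -324 (mod 11).
    Reduce coefficients mod 11: 8·t ≡ 6 (mod 11).
    The inverse of 8 mod 11 is 7 (since 8·7 = 56 = 5·11 + 1), so t ≡ 7·6 = 42 ≡ 9 (mod 11).
    Then x = 326 + 624·9 = 5942, valid modulo lcm(624, 11) = 6864: x ≡ 5942 (mod 6864).
  Combine with x ≡ 3 (mod 7); new modulus lcm = 48048.
    Write x = 5942 + 6864·t and substitute into x ≡ 3 (mod 7): 6864·t ≡ 3 − 5942 = -5939 (mod 7).
    Reduce coefficients mod 7: 4·t ≡ 4 (mod 7).
    The inverse of 4 mod 7 is 2 (since 4·2 = 8 = 1·7 + 1), so t ≡ 2·4 = 8 ≡ 1 (mod 7).
    Then x = 5942 + 6864·1 = 12806, valid modulo lcm(6864, 7) = 48048: x ≡ 12806 (mod 48048).
Verify against each original: 12806 mod 3 = 2, 12806 mod 16 = 6, 12806 mod 13 = 1, 12806 mod 11 = 2, 12806 mod 7 = 3.

x ≡ 12806 (mod 48048).


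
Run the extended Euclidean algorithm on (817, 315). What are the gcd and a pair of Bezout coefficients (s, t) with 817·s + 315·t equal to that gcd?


Euclidean algorithm on (817, 315) — divide until remainder is 0:
  817 = 2 · 315 + 187
  315 = 1 · 187 + 128
  187 = 1 · 128 + 59
  128 = 2 · 59 + 10
  59 = 5 · 10 + 9
  10 = 1 · 9 + 1
  9 = 9 · 1 + 0
gcd(817, 315) = 1.
Track Bezout coefficients alongside the remainders: start with r₀ = 817 = a·1 + b·0 (s = 1, t = 0) and r₁ = 315 = a·0 + b·1 (s = 0, t = 1); each new remainder r_{k+1} = r_{k-1} − q_k·r_k inherits s_{k+1} = s_{k-1} − q_k·s_k, t_{k+1} = t_{k-1} − q_k·t_k, so r_k = a·s_k + b·t_k at every step:
  q = 2: r = 187, s = 1 − 2·0 = 1, t = 0 − 2·1 = -2  (check: 817·1 + 315·(-2) = 187)
  q = 1: r = 128, s = 0 − 1·1 = -1, t = 1 − 1·(-2) = 3  (check: 817·(-1) + 315·3 = 128)
  q = 1: r = 59, s = 1 − 1·(-1) = 2, t = -2 − 1·3 = -5  (check: 817·2 + 315·(-5) = 59)
  q = 2: r = 10, s = -1 − 2·2 = -5, t = 3 − 2·(-5) = 13  (check: 817·(-5) + 315·13 = 10)
  q = 5: r = 9, s = 2 − 5·(-5) = 27, t = -5 − 5·13 = -70  (check: 817·27 + 315·(-70) = 9)
  q = 1: r = 1, s = -5 − 1·27 = -32, t = 13 − 1·(-70) = 83  (check: 817·(-32) + 315·83 = 1)
The row with r = 1 (the gcd) gives the Bezout coefficients s = -32, t = 83.
Result: 817 · (-32) + 315 · (83) = 1.

gcd(817, 315) = 1; s = -32, t = 83 (check: 817·(-32) + 315·83 = 1).


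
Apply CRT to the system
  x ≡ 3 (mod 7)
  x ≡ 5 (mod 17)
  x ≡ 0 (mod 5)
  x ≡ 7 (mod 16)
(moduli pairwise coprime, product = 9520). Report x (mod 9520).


Product of moduli M = 7 · 17 · 5 · 16 = 9520.
Merge one congruence at a time:
  Start: x ≡ 3 (mod 7).
  Combine with x ≡ 5 (mod 17); new modulus lcm = 119.
    Write x = 3 + 7·t and substitute into x ≡ 5 (mod 17): 7·t ≡ 5 − 3 = 2 (mod 17).
    The inverse of 7 mod 17 is 5 (since 7·5 = 35 = 2·17 + 1), so t ≡ 5·2 = 10 ≡ 10 (mod 17).
    Then x = 3 + 7·10 = 73, valid modulo lcm(7, 17) = 119: x ≡ 73 (mod 119).
  Combine with x ≡ 0 (mod 5); new modulus lcm = 595.
    Write x = 73 + 119·t and substitute into x ≡ 0 (mod 5): 119·t ≡ 0 − 73 = -73 (mod 5).
    Reduce coefficients mod 5: 4·t ≡ 2 (mod 5).
    The inverse of 4 mod 5 is 4 (since 4·4 = 16 = 3·5 + 1), so t ≡ 4·2 = 8 ≡ 3 (mod 5).
    Then x = 73 + 119·3 = 430, valid modulo lcm(119, 5) = 595: x ≡ 430 (mod 595).
  Combine with x ≡ 7 (mod 16); new modulus lcm = 9520.
    Write x = 430 + 595·t and substitute into x ≡ 7 (mod 16): 595·t ≡ 7 − 430 = -423 (mod 16).
    Reduce coefficients mod 16: 3·t ≡ 9 (mod 16).
    The inverse of 3 mod 16 is 11 (since 3·11 = 33 = 2·16 + 1), so t ≡ 11·9 = 99 ≡ 3 (mod 16).
    Then x = 430 + 595·3 = 2215, valid modulo lcm(595, 16) = 9520: x ≡ 2215 (mod 9520).
Verify against each original: 2215 mod 7 = 3, 2215 mod 17 = 5, 2215 mod 5 = 0, 2215 mod 16 = 7.

x ≡ 2215 (mod 9520).


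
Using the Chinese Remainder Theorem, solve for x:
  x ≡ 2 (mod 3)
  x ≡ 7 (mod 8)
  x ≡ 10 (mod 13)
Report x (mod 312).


Moduli 3, 8, 13 are pairwise coprime; by CRT there is a unique solution modulo M = 3 · 8 · 13 = 312.
Solve pairwise, accumulating the modulus:
  Start with x ≡ 2 (mod 3).
  Combine with x ≡ 7 (mod 8): since gcd(3, 8) = 1, we get a unique residue mod 24.
    Write x = 2 + 3·t and substitute into x ≡ 7 (mod 8): 3·t ≡ 7 − 2 = 5 (mod 8).
    The inverse of 3 mod 8 is 3 (since 3·3 = 9 = 1·8 + 1), so t ≡ 3·5 = 15 ≡ 7 (mod 8).
    Then x = 2 + 3·7 = 23, valid modulo lcm(3, 8) = 24: x ≡ 23 (mod 24).
  Combine with x ≡ 10 (mod 13): since gcd(24, 13) = 1, we get a unique residue mod 312.
    Write x = 23 + 24·t and substitute into x ≡ 10 (mod 13): 24·t ≡ 10 − 23 = -13 (mod 13).
    Reduce coefficients mod 13: 11·t ≡ 0 (mod 13).
    The inverse of 11 mod 13 is 6 (since 11·6 = 66 = 5·13 + 1), so t ≡ 6·0 = 0 ≡ 0 (mod 13).
    Then x = 23 + 24·0 = 23, valid modulo lcm(24, 13) = 312: x ≡ 23 (mod 312).
Verify: 23 mod 3 = 2 ✓, 23 mod 8 = 7 ✓, 23 mod 13 = 10 ✓.

x ≡ 23 (mod 312).


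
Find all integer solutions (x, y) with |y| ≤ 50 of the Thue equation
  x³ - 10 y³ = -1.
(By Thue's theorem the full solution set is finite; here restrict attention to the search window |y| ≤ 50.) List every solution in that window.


The equation is x³ - 10y³ = -1. For fixed y, x³ = 10·y³ − 1, so a solution requires the RHS to be a perfect cube.
Strategy: iterate y from -50 to 50, compute RHS = 10·y³ − 1, and check whether it is a (positive or negative) perfect cube.
Check small values of y:
  y = 0: RHS = -1 = (-1)³ ⇒ x = -1 works.
  y = 1: RHS = 9 is not a perfect cube.
  y = -1: RHS = -11 is not a perfect cube.
  y = 2: RHS = 79 is not a perfect cube.
  y = -2: RHS = -81 is not a perfect cube.
  y = 3: RHS = 269 is not a perfect cube.
  y = -3: RHS = -271 is not a perfect cube.
Continuing the search up to |y| = 50 finds no further solutions beyond those listed.
Collected solutions: (-1, 0).

Solutions (with |y| ≤ 50): (-1, 0).


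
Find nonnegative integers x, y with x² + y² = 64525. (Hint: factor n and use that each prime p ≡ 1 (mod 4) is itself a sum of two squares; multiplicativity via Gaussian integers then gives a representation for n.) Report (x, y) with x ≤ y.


Step 1: Factor n = 64525 = 5^2 · 29 · 89.
Step 2: Check the mod-4 condition on each prime factor: 5 ≡ 1 (mod 4), exponent 2; 29 ≡ 1 (mod 4), exponent 1; 89 ≡ 1 (mod 4), exponent 1.
All primes ≡ 3 (mod 4) appear to even exponent (or don't appear), so by the two-squares theorem n IS expressible as a sum of two squares.
Step 3: Build a representation. Group n = k² · m with k = 5 and m = 29 · 89 = 2581 (a product of primes ≡ 1 (mod 4)); a representation of m scales to one of n via (k·x)² + (k·y)² = k²(x² + y²). Each prime p ≡ 1 (mod 4) is itself a sum of two squares; find a² by testing p − a² for a perfect square:
  29: 29 − 1² = 28, 29 − 2² = 25 = 5² ⇒ 29 = 2² + 5².
  89: 89 − 1² = 88, 89 − 2² = 85, 89 − 3² = 80, 89 − 4² = 73, 89 − 5² = 64 = 8² ⇒ 89 = 5² + 8².
  Combine using the Brahmagupta–Fibonacci identity (a² + b²)(c² + d²) = (ac − bd)² + (ad + bc)² = (ac + bd)² + (ad − bc)²:
  29 · 89 = 2581: from (2² + 5²)(5² + 8²), take (2·5 − 5·8, 2·8 + 5·5) = (10 − 40, 16 + 25) = (-30, 41); dropping signs (only squares matter) gives (30, 41); check 30² + 41² = 900 + 1681 = 2581 ✓.
  Scale by k = 5: (5·30, 5·41) = (150, 205).
Step 4: Order so x ≤ y and verify: 150² + 205² = 22500 + 42025 = 64525 = n. ✓

n = 64525 = 150² + 205² (one valid representation with x ≤ y).


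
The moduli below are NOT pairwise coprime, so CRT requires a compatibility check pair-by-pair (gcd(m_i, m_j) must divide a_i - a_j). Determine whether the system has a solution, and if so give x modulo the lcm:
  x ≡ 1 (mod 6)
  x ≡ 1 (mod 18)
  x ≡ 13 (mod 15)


Moduli 6, 18, 15 are not pairwise coprime, so CRT works modulo lcm(m_i) when all pairwise compatibility conditions hold.
Pairwise compatibility: gcd(m_i, m_j) must divide a_i - a_j for every pair.
Merge one congruence at a time:
  Start: x ≡ 1 (mod 6).
  Combine with x ≡ 1 (mod 18): gcd(6, 18) = 6; 1 - 1 = 0, which IS divisible by 6, so compatible.
    Write x = 1 + 6·t and substitute into x ≡ 1 (mod 18): 6·t ≡ 1 − 1 = 0 (mod 18).
    Divide the congruence (and modulus) by g = 6: 1·t ≡ 0 (mod 3).
    So t ≡ 0 (mod 3).
    Then x = 1 + 6·0 = 1, valid modulo lcm(6, 18) = 18: x ≡ 1 (mod 18).
  Combine with x ≡ 13 (mod 15): gcd(18, 15) = 3; 13 - 1 = 12, which IS divisible by 3, so compatible.
    Write x = 1 + 18·t and substitute into x ≡ 13 (mod 15): 18·t ≡ 13 − 1 = 12 (mod 15).
    Divide the congruence (and modulus) by g = 3: 6·t ≡ 4 (mod 5).
    Reduce coefficients mod 5: 1·t ≡ 4 (mod 5).
    So t ≡ 4 (mod 5).
    Then x = 1 + 18·4 = 73, valid modulo lcm(18, 15) = 90: x ≡ 73 (mod 90).
Verify: 73 mod 6 = 1, 73 mod 18 = 1, 73 mod 15 = 13.

x ≡ 73 (mod 90).


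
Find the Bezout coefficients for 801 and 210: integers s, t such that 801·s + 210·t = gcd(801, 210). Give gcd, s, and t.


Euclidean algorithm on (801, 210) — divide until remainder is 0:
  801 = 3 · 210 + 171
  210 = 1 · 171 + 39
  171 = 4 · 39 + 15
  39 = 2 · 15 + 9
  15 = 1 · 9 + 6
  9 = 1 · 6 + 3
  6 = 2 · 3 + 0
gcd(801, 210) = 3.
Track Bezout coefficients alongside the remainders: start with r₀ = 801 = a·1 + b·0 (s = 1, t = 0) and r₁ = 210 = a·0 + b·1 (s = 0, t = 1); each new remainder r_{k+1} = r_{k-1} − q_k·r_k inherits s_{k+1} = s_{k-1} − q_k·s_k, t_{k+1} = t_{k-1} − q_k·t_k, so r_k = a·s_k + b·t_k at every step:
  q = 3: r = 171, s = 1 − 3·0 = 1, t = 0 − 3·1 = -3  (check: 801·1 + 210·(-3) = 171)
  q = 1: r = 39, s = 0 − 1·1 = -1, t = 1 − 1·(-3) = 4  (check: 801·(-1) + 210·4 = 39)
  q = 4: r = 15, s = 1 − 4·(-1) = 5, t = -3 − 4·4 = -19  (check: 801·5 + 210·(-19) = 15)
  q = 2: r = 9, s = -1 − 2·5 = -11, t = 4 − 2·(-19) = 42  (check: 801·(-11) + 210·42 = 9)
  q = 1: r = 6, s = 5 − 1·(-11) = 16, t = -19 − 1·42 = -61  (check: 801·16 + 210·(-61) = 6)
  q = 1: r = 3, s = -11 − 1·16 = -27, t = 42 − 1·(-61) = 103  (check: 801·(-27) + 210·103 = 3)
The row with r = 3 (the gcd) gives the Bezout coefficients s = -27, t = 103.
Result: 801 · (-27) + 210 · (103) = 3.

gcd(801, 210) = 3; s = -27, t = 103 (check: 801·(-27) + 210·103 = 3).


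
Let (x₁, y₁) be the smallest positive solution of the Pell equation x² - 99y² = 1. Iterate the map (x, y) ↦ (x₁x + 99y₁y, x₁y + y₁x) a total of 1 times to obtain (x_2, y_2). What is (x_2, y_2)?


Step 1: Find the fundamental solution (x₁, y₁) of x² - 99y² = 1.
  Expand √99 as a continued fraction. a₀ = ⌊√99⌋ = 9; iterate m_{k+1} = d_k·a_k − m_k, d_{k+1} = (99 − m_{k+1}²)/d_k, a_{k+1} = ⌊(a₀ + m_{k+1})/d_{k+1}⌋ (starting m₀ = 0, d₀ = 1), with convergents p_k = a_k·p_{k-1} + p_{k-2}, q_k = a_k·q_{k-1} + q_{k-2} (p₋₁ = 1, q₋₁ = 0):
  k = 0: a₀ = 9; p₀/q₀ = 9/1; p₀² − 99·q₀² = 81 − 99 = -18.
  k = 1: m = 9, d = 18, a = ⌊(9 + 9)/18⌋ = 1; p/q = (1·9 + 1)/(1·1 + 0) = 10/1; p² − 99·q² = 100 − 99 = 1.
  The first convergent with p² − 99·q² = 1 gives the fundamental solution (x₁, y₁) = (10, 1).
Step 2: Apply the recurrence (x_{n+1}, y_{n+1}) = (x₁x_n + 99y₁y_n, x₁y_n + y₁x_n) repeatedly.
  From (x_1, y_1) = (10, 1): x_2 = 10·10 + 99·1·1 = 199; y_2 = 10·1 + 1·10 = 20.
Step 3: Verify x_2² - 99·y_2² = 39601 - 39600 = 1 (should be 1). ✓

(x_1, y_1) = (10, 1); (x_2, y_2) = (199, 20).


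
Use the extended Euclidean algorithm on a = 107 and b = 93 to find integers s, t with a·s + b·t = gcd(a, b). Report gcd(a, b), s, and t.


Euclidean algorithm on (107, 93) — divide until remainder is 0:
  107 = 1 · 93 + 14
  93 = 6 · 14 + 9
  14 = 1 · 9 + 5
  9 = 1 · 5 + 4
  5 = 1 · 4 + 1
  4 = 4 · 1 + 0
gcd(107, 93) = 1.
Track Bezout coefficients alongside the remainders: start with r₀ = 107 = a·1 + b·0 (s = 1, t = 0) and r₁ = 93 = a·0 + b·1 (s = 0, t = 1); each new remainder r_{k+1} = r_{k-1} − q_k·r_k inherits s_{k+1} = s_{k-1} − q_k·s_k, t_{k+1} = t_{k-1} − q_k·t_k, so r_k = a·s_k + b·t_k at every step:
  q = 1: r = 14, s = 1 − 1·0 = 1, t = 0 − 1·1 = -1  (check: 107·1 + 93·(-1) = 14)
  q = 6: r = 9, s = 0 − 6·1 = -6, t = 1 − 6·(-1) = 7  (check: 107·(-6) + 93·7 = 9)
  q = 1: r = 5, s = 1 − 1·(-6) = 7, t = -1 − 1·7 = -8  (check: 107·7 + 93·(-8) = 5)
  q = 1: r = 4, s = -6 − 1·7 = -13, t = 7 − 1·(-8) = 15  (check: 107·(-13) + 93·15 = 4)
  q = 1: r = 1, s = 7 − 1·(-13) = 20, t = -8 − 1·15 = -23  (check: 107·20 + 93·(-23) = 1)
The row with r = 1 (the gcd) gives the Bezout coefficients s = 20, t = -23.
Result: 107 · (20) + 93 · (-23) = 1.

gcd(107, 93) = 1; s = 20, t = -23 (check: 107·20 + 93·(-23) = 1).


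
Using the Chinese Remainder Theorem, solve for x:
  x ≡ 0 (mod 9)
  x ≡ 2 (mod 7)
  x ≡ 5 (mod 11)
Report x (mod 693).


Moduli 9, 7, 11 are pairwise coprime; by CRT there is a unique solution modulo M = 9 · 7 · 11 = 693.
Solve pairwise, accumulating the modulus:
  Start with x ≡ 0 (mod 9).
  Combine with x ≡ 2 (mod 7): since gcd(9, 7) = 1, we get a unique residue mod 63.
    Write x = 0 + 9·t and substitute into x ≡ 2 (mod 7): 9·t ≡ 2 − 0 = 2 (mod 7).
    Reduce coefficients mod 7: 2·t ≡ 2 (mod 7).
    The inverse of 2 mod 7 is 4 (since 2·4 = 8 = 1·7 + 1), so t ≡ 4·2 = 8 ≡ 1 (mod 7).
    Then x = 0 + 9·1 = 9, valid modulo lcm(9, 7) = 63: x ≡ 9 (mod 63).
  Combine with x ≡ 5 (mod 11): since gcd(63, 11) = 1, we get a unique residue mod 693.
    Write x = 9 + 63·t and substitute into x ≡ 5 (mod 11): 63·t ≡ 5 − 9 = -4 (mod 11).
    Reduce coefficients mod 11: 8·t ≡ 7 (mod 11).
    The inverse of 8 mod 11 is 7 (since 8·7 = 56 = 5·11 + 1), so t ≡ 7·7 = 49 ≡ 5 (mod 11).
    Then x = 9 + 63·5 = 324, valid modulo lcm(63, 11) = 693: x ≡ 324 (mod 693).
Verify: 324 mod 9 = 0 ✓, 324 mod 7 = 2 ✓, 324 mod 11 = 5 ✓.

x ≡ 324 (mod 693).


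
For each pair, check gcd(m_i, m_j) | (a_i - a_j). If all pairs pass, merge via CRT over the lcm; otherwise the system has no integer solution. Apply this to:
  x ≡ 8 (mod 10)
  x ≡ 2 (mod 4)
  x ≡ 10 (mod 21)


Moduli 10, 4, 21 are not pairwise coprime, so CRT works modulo lcm(m_i) when all pairwise compatibility conditions hold.
Pairwise compatibility: gcd(m_i, m_j) must divide a_i - a_j for every pair.
Merge one congruence at a time:
  Start: x ≡ 8 (mod 10).
  Combine with x ≡ 2 (mod 4): gcd(10, 4) = 2; 2 - 8 = -6, which IS divisible by 2, so compatible.
    Write x = 8 + 10·t and substitute into x ≡ 2 (mod 4): 10·t ≡ 2 − 8 = -6 (mod 4).
    Divide the congruence (and modulus) by g = 2: 5·t ≡ -3 (mod 2).
    Reduce coefficients mod 2: 1·t ≡ 1 (mod 2).
    So t ≡ 1 (mod 2).
    Then x = 8 + 10·1 = 18, valid modulo lcm(10, 4) = 20: x ≡ 18 (mod 20).
  Combine with x ≡ 10 (mod 21): gcd(20, 21) = 1; 10 - 18 = -8, which IS divisible by 1, so compatible.
    Write x = 18 + 20·t and substitute into x ≡ 10 (mod 21): 20·t ≡ 10 − 18 = -8 (mod 21).
    Reduce coefficients mod 21: 20·t ≡ 13 (mod 21).
    The inverse of 20 mod 21 is 20 (since 20·20 = 400 = 19·21 + 1), so t ≡ 20·13 = 260 ≡ 8 (mod 21).
    Then x = 18 + 20·8 = 178, valid modulo lcm(20, 21) = 420: x ≡ 178 (mod 420).
Verify: 178 mod 10 = 8, 178 mod 4 = 2, 178 mod 21 = 10.

x ≡ 178 (mod 420).


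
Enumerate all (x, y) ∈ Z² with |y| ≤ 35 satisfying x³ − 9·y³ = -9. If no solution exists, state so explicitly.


The equation is x³ - 9y³ = -9. For fixed y, x³ = 9·y³ − 9, so a solution requires the RHS to be a perfect cube.
Strategy: iterate y from -35 to 35, compute RHS = 9·y³ − 9, and check whether it is a (positive or negative) perfect cube.
Check small values of y:
  y = 0: RHS = -9 is not a perfect cube.
  y = 1: RHS = 0 = (0)³ ⇒ x = 0 works.
  y = -1: RHS = -18 is not a perfect cube.
  y = 2: RHS = 63 is not a perfect cube.
  y = -2: RHS = -81 is not a perfect cube.
  y = 3: RHS = 234 is not a perfect cube.
  y = -3: RHS = -252 is not a perfect cube.
Continuing the search up to |y| = 35 finds no further solutions beyond those listed.
Collected solutions: (0, 1).

Solutions (with |y| ≤ 35): (0, 1).


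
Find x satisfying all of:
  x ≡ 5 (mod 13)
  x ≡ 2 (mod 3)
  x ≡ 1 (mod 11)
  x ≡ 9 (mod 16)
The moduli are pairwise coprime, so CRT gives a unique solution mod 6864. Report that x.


Product of moduli M = 13 · 3 · 11 · 16 = 6864.
Merge one congruence at a time:
  Start: x ≡ 5 (mod 13).
  Combine with x ≡ 2 (mod 3); new modulus lcm = 39.
    Write x = 5 + 13·t and substitute into x ≡ 2 (mod 3): 13·t ≡ 2 − 5 = -3 (mod 3).
    Reduce coefficients mod 3: 1·t ≡ 0 (mod 3).
    So t ≡ 0 (mod 3).
    Then x = 5 + 13·0 = 5, valid modulo lcm(13, 3) = 39: x ≡ 5 (mod 39).
  Combine with x ≡ 1 (mod 11); new modulus lcm = 429.
    Write x = 5 + 39·t and substitute into x ≡ 1 (mod 11): 39·t ≡ 1 − 5 = -4 (mod 11).
    Reduce coefficients mod 11: 6·t ≡ 7 (mod 11).
    The inverse of 6 mod 11 is 2 (since 6·2 = 12 = 1·11 + 1), so t ≡ 2·7 = 14 ≡ 3 (mod 11).
    Then x = 5 + 39·3 = 122, valid modulo lcm(39, 11) = 429: x ≡ 122 (mod 429).
  Combine with x ≡ 9 (mod 16); new modulus lcm = 6864.
    Write x = 122 + 429·t and substitute into x ≡ 9 (mod 16): 429·t ≡ 9 − 122 = -113 (mod 16).
    Reduce coefficients mod 16: 13·t ≡ 15 (mod 16).
    The inverse of 13 mod 16 is 5 (since 13·5 = 65 = 4·16 + 1), so t ≡ 5·15 = 75 ≡ 11 (mod 16).
    Then x = 122 + 429·11 = 4841, valid modulo lcm(429, 16) = 6864: x ≡ 4841 (mod 6864).
Verify against each original: 4841 mod 13 = 5, 4841 mod 3 = 2, 4841 mod 11 = 1, 4841 mod 16 = 9.

x ≡ 4841 (mod 6864).


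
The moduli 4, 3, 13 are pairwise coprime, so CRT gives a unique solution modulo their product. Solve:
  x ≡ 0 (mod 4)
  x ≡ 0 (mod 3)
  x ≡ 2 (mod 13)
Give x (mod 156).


Moduli 4, 3, 13 are pairwise coprime; by CRT there is a unique solution modulo M = 4 · 3 · 13 = 156.
Solve pairwise, accumulating the modulus:
  Start with x ≡ 0 (mod 4).
  Combine with x ≡ 0 (mod 3): since gcd(4, 3) = 1, we get a unique residue mod 12.
    Write x = 0 + 4·t and substitute into x ≡ 0 (mod 3): 4·t ≡ 0 − 0 = 0 (mod 3).
    Reduce coefficients mod 3: 1·t ≡ 0 (mod 3).
    So t ≡ 0 (mod 3).
    Then x = 0 + 4·0 = 0, valid modulo lcm(4, 3) = 12: x ≡ 0 (mod 12).
  Combine with x ≡ 2 (mod 13): since gcd(12, 13) = 1, we get a unique residue mod 156.
    Write x = 0 + 12·t and substitute into x ≡ 2 (mod 13): 12·t ≡ 2 − 0 = 2 (mod 13).
    The inverse of 12 mod 13 is 12 (since 12·12 = 144 = 11·13 + 1), so t ≡ 12·2 = 24 ≡ 11 (mod 13).
    Then x = 0 + 12·11 = 132, valid modulo lcm(12, 13) = 156: x ≡ 132 (mod 156).
Verify: 132 mod 4 = 0 ✓, 132 mod 3 = 0 ✓, 132 mod 13 = 2 ✓.

x ≡ 132 (mod 156).


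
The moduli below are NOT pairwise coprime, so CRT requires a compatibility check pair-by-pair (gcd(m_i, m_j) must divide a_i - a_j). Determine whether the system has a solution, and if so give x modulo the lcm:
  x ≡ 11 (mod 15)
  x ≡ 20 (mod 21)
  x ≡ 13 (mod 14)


Moduli 15, 21, 14 are not pairwise coprime, so CRT works modulo lcm(m_i) when all pairwise compatibility conditions hold.
Pairwise compatibility: gcd(m_i, m_j) must divide a_i - a_j for every pair.
Merge one congruence at a time:
  Start: x ≡ 11 (mod 15).
  Combine with x ≡ 20 (mod 21): gcd(15, 21) = 3; 20 - 11 = 9, which IS divisible by 3, so compatible.
    Write x = 11 + 15·t and substitute into x ≡ 20 (mod 21): 15·t ≡ 20 − 11 = 9 (mod 21).
    Divide the congruence (and modulus) by g = 3: 5·t ≡ 3 (mod 7).
    The inverse of 5 mod 7 is 3 (since 5·3 = 15 = 2·7 + 1), so t ≡ 3·3 = 9 ≡ 2 (mod 7).
    Then x = 11 + 15·2 = 41, valid modulo lcm(15, 21) = 105: x ≡ 41 (mod 105).
  Combine with x ≡ 13 (mod 14): gcd(105, 14) = 7; 13 - 41 = -28, which IS divisible by 7, so compatible.
    Write x = 41 + 105·t and substitute into x ≡ 13 (mod 14): 105·t ≡ 13 − 41 = -28 (mod 14).
    Divide the congruence (and modulus) by g = 7: 15·t ≡ -4 (mod 2).
    Reduce coefficients mod 2: 1·t ≡ 0 (mod 2).
    So t ≡ 0 (mod 2).
    Then x = 41 + 105·0 = 41, valid modulo lcm(105, 14) = 210: x ≡ 41 (mod 210).
Verify: 41 mod 15 = 11, 41 mod 21 = 20, 41 mod 14 = 13.

x ≡ 41 (mod 210).


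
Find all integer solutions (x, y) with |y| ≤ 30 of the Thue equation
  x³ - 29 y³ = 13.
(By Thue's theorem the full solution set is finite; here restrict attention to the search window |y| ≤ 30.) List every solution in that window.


The equation is x³ - 29y³ = 13. For fixed y, x³ = 29·y³ + 13, so a solution requires the RHS to be a perfect cube.
Strategy: iterate y from -30 to 30, compute RHS = 29·y³ + 13, and check whether it is a (positive or negative) perfect cube.
Check small values of y:
  y = 0: RHS = 13 is not a perfect cube.
  y = 1: RHS = 42 is not a perfect cube.
  y = -1: RHS = -16 is not a perfect cube.
  y = 2: RHS = 245 is not a perfect cube.
  y = -2: RHS = -219 is not a perfect cube.
  y = 3: RHS = 796 is not a perfect cube.
  y = -3: RHS = -770 is not a perfect cube.
Continuing the search up to |y| = 30 finds no solutions either.
No (x, y) in the scanned range satisfies the equation.

No integer solutions with |y| ≤ 30.


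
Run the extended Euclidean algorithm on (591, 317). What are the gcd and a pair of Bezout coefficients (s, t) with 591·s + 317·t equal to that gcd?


Euclidean algorithm on (591, 317) — divide until remainder is 0:
  591 = 1 · 317 + 274
  317 = 1 · 274 + 43
  274 = 6 · 43 + 16
  43 = 2 · 16 + 11
  16 = 1 · 11 + 5
  11 = 2 · 5 + 1
  5 = 5 · 1 + 0
gcd(591, 317) = 1.
Track Bezout coefficients alongside the remainders: start with r₀ = 591 = a·1 + b·0 (s = 1, t = 0) and r₁ = 317 = a·0 + b·1 (s = 0, t = 1); each new remainder r_{k+1} = r_{k-1} − q_k·r_k inherits s_{k+1} = s_{k-1} − q_k·s_k, t_{k+1} = t_{k-1} − q_k·t_k, so r_k = a·s_k + b·t_k at every step:
  q = 1: r = 274, s = 1 − 1·0 = 1, t = 0 − 1·1 = -1  (check: 591·1 + 317·(-1) = 274)
  q = 1: r = 43, s = 0 − 1·1 = -1, t = 1 − 1·(-1) = 2  (check: 591·(-1) + 317·2 = 43)
  q = 6: r = 16, s = 1 − 6·(-1) = 7, t = -1 − 6·2 = -13  (check: 591·7 + 317·(-13) = 16)
  q = 2: r = 11, s = -1 − 2·7 = -15, t = 2 − 2·(-13) = 28  (check: 591·(-15) + 317·28 = 11)
  q = 1: r = 5, s = 7 − 1·(-15) = 22, t = -13 − 1·28 = -41  (check: 591·22 + 317·(-41) = 5)
  q = 2: r = 1, s = -15 − 2·22 = -59, t = 28 − 2·(-41) = 110  (check: 591·(-59) + 317·110 = 1)
The row with r = 1 (the gcd) gives the Bezout coefficients s = -59, t = 110.
Result: 591 · (-59) + 317 · (110) = 1.

gcd(591, 317) = 1; s = -59, t = 110 (check: 591·(-59) + 317·110 = 1).
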